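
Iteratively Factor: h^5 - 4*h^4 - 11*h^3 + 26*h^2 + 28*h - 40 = (h - 1)*(h^4 - 3*h^3 - 14*h^2 + 12*h + 40) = (h - 1)*(h + 2)*(h^3 - 5*h^2 - 4*h + 20) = (h - 1)*(h + 2)^2*(h^2 - 7*h + 10) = (h - 2)*(h - 1)*(h + 2)^2*(h - 5)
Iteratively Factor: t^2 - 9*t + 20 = (t - 5)*(t - 4)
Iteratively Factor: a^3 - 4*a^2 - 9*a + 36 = (a + 3)*(a^2 - 7*a + 12) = (a - 4)*(a + 3)*(a - 3)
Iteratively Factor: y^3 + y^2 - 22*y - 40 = (y + 4)*(y^2 - 3*y - 10) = (y + 2)*(y + 4)*(y - 5)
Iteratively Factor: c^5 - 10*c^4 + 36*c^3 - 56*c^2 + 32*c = (c - 4)*(c^4 - 6*c^3 + 12*c^2 - 8*c) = (c - 4)*(c - 2)*(c^3 - 4*c^2 + 4*c) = (c - 4)*(c - 2)^2*(c^2 - 2*c) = (c - 4)*(c - 2)^3*(c)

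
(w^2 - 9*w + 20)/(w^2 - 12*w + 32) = (w - 5)/(w - 8)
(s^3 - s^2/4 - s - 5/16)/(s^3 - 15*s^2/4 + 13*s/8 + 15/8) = (s + 1/2)/(s - 3)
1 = 1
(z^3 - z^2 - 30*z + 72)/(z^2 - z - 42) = (z^2 - 7*z + 12)/(z - 7)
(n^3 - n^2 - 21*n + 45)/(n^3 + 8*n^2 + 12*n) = (n^3 - n^2 - 21*n + 45)/(n*(n^2 + 8*n + 12))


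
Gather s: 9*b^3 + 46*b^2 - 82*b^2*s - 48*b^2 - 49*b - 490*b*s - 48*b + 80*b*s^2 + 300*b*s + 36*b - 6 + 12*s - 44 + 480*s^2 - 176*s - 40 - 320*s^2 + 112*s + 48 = 9*b^3 - 2*b^2 - 61*b + s^2*(80*b + 160) + s*(-82*b^2 - 190*b - 52) - 42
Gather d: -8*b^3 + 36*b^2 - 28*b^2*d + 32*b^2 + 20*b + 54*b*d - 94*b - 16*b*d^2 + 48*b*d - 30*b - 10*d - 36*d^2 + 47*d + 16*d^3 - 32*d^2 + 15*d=-8*b^3 + 68*b^2 - 104*b + 16*d^3 + d^2*(-16*b - 68) + d*(-28*b^2 + 102*b + 52)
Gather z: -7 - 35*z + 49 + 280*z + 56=245*z + 98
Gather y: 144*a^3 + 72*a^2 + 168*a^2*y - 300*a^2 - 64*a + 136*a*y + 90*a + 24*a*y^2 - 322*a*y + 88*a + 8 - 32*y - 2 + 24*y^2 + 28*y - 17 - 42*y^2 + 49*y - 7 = 144*a^3 - 228*a^2 + 114*a + y^2*(24*a - 18) + y*(168*a^2 - 186*a + 45) - 18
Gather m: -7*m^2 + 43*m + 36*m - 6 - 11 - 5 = -7*m^2 + 79*m - 22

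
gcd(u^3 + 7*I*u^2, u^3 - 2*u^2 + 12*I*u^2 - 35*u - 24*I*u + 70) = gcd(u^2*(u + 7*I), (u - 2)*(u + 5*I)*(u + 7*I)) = u + 7*I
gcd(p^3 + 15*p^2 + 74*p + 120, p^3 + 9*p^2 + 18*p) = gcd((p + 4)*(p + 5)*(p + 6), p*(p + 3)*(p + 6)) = p + 6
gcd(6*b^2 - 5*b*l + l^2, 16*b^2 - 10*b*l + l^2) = 2*b - l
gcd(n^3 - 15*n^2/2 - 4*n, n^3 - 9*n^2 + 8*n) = n^2 - 8*n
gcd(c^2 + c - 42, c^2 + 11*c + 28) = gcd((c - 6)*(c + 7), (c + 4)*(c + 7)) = c + 7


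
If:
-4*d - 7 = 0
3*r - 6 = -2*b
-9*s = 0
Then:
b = 3 - 3*r/2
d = -7/4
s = 0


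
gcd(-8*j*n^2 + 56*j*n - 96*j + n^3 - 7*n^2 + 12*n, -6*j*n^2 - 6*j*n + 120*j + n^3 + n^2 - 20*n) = n - 4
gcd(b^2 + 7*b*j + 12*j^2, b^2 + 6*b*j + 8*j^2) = b + 4*j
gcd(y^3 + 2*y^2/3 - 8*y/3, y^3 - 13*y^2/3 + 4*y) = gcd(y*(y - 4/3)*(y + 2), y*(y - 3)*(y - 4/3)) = y^2 - 4*y/3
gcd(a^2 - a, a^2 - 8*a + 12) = 1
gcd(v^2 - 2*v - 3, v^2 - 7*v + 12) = v - 3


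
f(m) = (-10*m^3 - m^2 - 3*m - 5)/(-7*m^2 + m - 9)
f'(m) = (14*m - 1)*(-10*m^3 - m^2 - 3*m - 5)/(-7*m^2 + m - 9)^2 + (-30*m^2 - 2*m - 3)/(-7*m^2 + m - 9) = 2*(35*m^4 - 10*m^3 + 124*m^2 - 26*m + 16)/(49*m^4 - 14*m^3 + 127*m^2 - 18*m + 81)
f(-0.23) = 0.44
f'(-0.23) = 0.62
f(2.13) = 2.91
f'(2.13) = 1.54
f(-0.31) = 0.39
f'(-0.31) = 0.73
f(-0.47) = 0.25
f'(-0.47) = 0.96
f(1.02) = 1.29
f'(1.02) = 1.25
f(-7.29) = -9.88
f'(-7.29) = 1.45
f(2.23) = 3.07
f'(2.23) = 1.54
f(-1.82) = -1.69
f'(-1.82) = 1.59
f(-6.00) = -8.00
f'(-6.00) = 1.46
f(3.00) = 4.25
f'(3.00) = 1.52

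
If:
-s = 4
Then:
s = -4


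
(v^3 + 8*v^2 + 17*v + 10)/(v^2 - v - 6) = (v^2 + 6*v + 5)/(v - 3)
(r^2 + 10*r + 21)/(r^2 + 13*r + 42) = (r + 3)/(r + 6)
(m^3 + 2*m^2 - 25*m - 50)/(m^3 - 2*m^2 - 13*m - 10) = (m + 5)/(m + 1)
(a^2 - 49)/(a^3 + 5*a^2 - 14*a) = (a - 7)/(a*(a - 2))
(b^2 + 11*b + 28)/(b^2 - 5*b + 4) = (b^2 + 11*b + 28)/(b^2 - 5*b + 4)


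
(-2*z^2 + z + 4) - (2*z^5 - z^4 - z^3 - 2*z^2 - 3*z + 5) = -2*z^5 + z^4 + z^3 + 4*z - 1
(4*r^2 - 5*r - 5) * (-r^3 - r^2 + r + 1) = -4*r^5 + r^4 + 14*r^3 + 4*r^2 - 10*r - 5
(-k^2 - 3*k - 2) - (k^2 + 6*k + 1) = -2*k^2 - 9*k - 3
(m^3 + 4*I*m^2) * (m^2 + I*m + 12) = m^5 + 5*I*m^4 + 8*m^3 + 48*I*m^2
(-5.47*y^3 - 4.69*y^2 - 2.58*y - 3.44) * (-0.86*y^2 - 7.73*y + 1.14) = 4.7042*y^5 + 46.3165*y^4 + 32.2367*y^3 + 17.5552*y^2 + 23.65*y - 3.9216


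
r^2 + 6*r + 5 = (r + 1)*(r + 5)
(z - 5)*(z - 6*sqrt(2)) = z^2 - 6*sqrt(2)*z - 5*z + 30*sqrt(2)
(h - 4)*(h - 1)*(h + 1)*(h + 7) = h^4 + 3*h^3 - 29*h^2 - 3*h + 28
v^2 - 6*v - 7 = (v - 7)*(v + 1)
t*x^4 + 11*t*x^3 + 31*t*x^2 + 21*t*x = x*(x + 3)*(x + 7)*(t*x + t)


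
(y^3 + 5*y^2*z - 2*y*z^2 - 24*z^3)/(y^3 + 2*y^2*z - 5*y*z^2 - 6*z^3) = (y + 4*z)/(y + z)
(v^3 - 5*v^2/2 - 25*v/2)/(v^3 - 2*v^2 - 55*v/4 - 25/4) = 2*v/(2*v + 1)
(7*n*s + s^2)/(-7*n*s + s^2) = (7*n + s)/(-7*n + s)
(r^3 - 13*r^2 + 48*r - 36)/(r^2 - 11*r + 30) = (r^2 - 7*r + 6)/(r - 5)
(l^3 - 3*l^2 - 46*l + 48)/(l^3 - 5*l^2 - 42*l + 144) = (l - 1)/(l - 3)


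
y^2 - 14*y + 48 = (y - 8)*(y - 6)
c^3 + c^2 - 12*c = c*(c - 3)*(c + 4)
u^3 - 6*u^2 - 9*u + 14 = (u - 7)*(u - 1)*(u + 2)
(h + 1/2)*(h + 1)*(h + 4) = h^3 + 11*h^2/2 + 13*h/2 + 2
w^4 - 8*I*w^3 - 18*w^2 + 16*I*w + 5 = (w - 5*I)*(w - I)^3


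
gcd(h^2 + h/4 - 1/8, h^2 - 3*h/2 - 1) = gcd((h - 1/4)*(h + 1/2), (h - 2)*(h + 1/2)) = h + 1/2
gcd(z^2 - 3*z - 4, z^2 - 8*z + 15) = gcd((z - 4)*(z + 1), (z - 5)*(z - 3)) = 1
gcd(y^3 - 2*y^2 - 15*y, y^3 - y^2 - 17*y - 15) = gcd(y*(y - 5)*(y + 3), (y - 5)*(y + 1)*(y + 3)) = y^2 - 2*y - 15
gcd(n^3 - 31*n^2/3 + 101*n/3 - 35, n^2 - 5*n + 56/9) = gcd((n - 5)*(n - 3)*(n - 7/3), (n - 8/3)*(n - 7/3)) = n - 7/3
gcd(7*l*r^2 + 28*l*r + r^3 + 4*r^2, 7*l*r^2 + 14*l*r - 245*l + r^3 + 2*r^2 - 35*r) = 7*l + r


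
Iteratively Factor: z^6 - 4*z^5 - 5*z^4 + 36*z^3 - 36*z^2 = (z + 3)*(z^5 - 7*z^4 + 16*z^3 - 12*z^2) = (z - 3)*(z + 3)*(z^4 - 4*z^3 + 4*z^2) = z*(z - 3)*(z + 3)*(z^3 - 4*z^2 + 4*z) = z*(z - 3)*(z - 2)*(z + 3)*(z^2 - 2*z) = z^2*(z - 3)*(z - 2)*(z + 3)*(z - 2)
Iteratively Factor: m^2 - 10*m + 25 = (m - 5)*(m - 5)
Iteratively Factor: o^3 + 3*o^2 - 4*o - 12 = (o - 2)*(o^2 + 5*o + 6) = (o - 2)*(o + 3)*(o + 2)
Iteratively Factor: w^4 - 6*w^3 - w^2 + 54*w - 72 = (w - 4)*(w^3 - 2*w^2 - 9*w + 18) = (w - 4)*(w - 2)*(w^2 - 9) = (w - 4)*(w - 3)*(w - 2)*(w + 3)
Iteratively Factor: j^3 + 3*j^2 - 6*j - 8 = (j + 4)*(j^2 - j - 2) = (j - 2)*(j + 4)*(j + 1)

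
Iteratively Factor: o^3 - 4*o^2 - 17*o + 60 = (o - 3)*(o^2 - o - 20) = (o - 3)*(o + 4)*(o - 5)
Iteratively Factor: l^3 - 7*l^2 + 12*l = (l - 4)*(l^2 - 3*l) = l*(l - 4)*(l - 3)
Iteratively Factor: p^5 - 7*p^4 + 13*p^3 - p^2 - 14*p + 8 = (p + 1)*(p^4 - 8*p^3 + 21*p^2 - 22*p + 8) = (p - 2)*(p + 1)*(p^3 - 6*p^2 + 9*p - 4) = (p - 2)*(p - 1)*(p + 1)*(p^2 - 5*p + 4) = (p - 4)*(p - 2)*(p - 1)*(p + 1)*(p - 1)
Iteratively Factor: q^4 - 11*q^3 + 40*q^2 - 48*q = (q)*(q^3 - 11*q^2 + 40*q - 48) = q*(q - 3)*(q^2 - 8*q + 16) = q*(q - 4)*(q - 3)*(q - 4)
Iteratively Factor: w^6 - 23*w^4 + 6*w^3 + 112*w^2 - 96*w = (w)*(w^5 - 23*w^3 + 6*w^2 + 112*w - 96) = w*(w - 4)*(w^4 + 4*w^3 - 7*w^2 - 22*w + 24) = w*(w - 4)*(w + 4)*(w^3 - 7*w + 6) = w*(w - 4)*(w + 3)*(w + 4)*(w^2 - 3*w + 2) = w*(w - 4)*(w - 1)*(w + 3)*(w + 4)*(w - 2)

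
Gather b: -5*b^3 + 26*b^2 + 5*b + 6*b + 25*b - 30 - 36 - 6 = -5*b^3 + 26*b^2 + 36*b - 72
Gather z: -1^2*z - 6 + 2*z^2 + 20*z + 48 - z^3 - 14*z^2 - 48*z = -z^3 - 12*z^2 - 29*z + 42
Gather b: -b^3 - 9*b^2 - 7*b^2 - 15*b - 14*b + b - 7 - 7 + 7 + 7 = -b^3 - 16*b^2 - 28*b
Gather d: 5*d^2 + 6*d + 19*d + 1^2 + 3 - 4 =5*d^2 + 25*d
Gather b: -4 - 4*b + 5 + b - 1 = -3*b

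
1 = 1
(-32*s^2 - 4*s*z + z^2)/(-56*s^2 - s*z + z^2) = (4*s + z)/(7*s + z)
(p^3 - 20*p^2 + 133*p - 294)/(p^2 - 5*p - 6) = (p^2 - 14*p + 49)/(p + 1)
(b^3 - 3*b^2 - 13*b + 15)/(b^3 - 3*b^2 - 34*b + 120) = (b^2 + 2*b - 3)/(b^2 + 2*b - 24)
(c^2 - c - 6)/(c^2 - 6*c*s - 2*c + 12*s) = (c^2 - c - 6)/(c^2 - 6*c*s - 2*c + 12*s)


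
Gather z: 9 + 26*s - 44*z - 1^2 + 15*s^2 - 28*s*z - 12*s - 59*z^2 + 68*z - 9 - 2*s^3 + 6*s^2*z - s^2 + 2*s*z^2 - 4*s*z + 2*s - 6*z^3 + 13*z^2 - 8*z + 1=-2*s^3 + 14*s^2 + 16*s - 6*z^3 + z^2*(2*s - 46) + z*(6*s^2 - 32*s + 16)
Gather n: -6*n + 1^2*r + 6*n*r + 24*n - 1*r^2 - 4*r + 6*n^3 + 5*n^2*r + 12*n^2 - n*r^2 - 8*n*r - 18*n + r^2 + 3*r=6*n^3 + n^2*(5*r + 12) + n*(-r^2 - 2*r)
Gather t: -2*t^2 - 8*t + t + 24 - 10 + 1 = -2*t^2 - 7*t + 15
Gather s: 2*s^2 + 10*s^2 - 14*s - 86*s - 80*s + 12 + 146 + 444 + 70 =12*s^2 - 180*s + 672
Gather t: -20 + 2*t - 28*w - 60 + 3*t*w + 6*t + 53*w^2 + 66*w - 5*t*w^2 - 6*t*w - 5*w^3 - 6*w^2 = t*(-5*w^2 - 3*w + 8) - 5*w^3 + 47*w^2 + 38*w - 80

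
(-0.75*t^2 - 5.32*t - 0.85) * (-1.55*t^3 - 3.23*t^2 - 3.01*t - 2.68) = 1.1625*t^5 + 10.6685*t^4 + 20.7586*t^3 + 20.7687*t^2 + 16.8161*t + 2.278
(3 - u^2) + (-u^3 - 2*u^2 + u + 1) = -u^3 - 3*u^2 + u + 4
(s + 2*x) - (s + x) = x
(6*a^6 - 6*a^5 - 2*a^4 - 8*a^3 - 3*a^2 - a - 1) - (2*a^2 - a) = 6*a^6 - 6*a^5 - 2*a^4 - 8*a^3 - 5*a^2 - 1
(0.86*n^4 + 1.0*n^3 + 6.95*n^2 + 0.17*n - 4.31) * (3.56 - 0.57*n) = -0.4902*n^5 + 2.4916*n^4 - 0.4015*n^3 + 24.6451*n^2 + 3.0619*n - 15.3436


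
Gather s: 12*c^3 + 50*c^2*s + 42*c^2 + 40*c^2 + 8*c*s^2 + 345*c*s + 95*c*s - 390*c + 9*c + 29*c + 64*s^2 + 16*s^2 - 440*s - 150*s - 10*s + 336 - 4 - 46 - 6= 12*c^3 + 82*c^2 - 352*c + s^2*(8*c + 80) + s*(50*c^2 + 440*c - 600) + 280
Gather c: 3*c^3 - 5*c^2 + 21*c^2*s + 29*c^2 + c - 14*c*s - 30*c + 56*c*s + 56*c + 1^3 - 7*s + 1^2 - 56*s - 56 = 3*c^3 + c^2*(21*s + 24) + c*(42*s + 27) - 63*s - 54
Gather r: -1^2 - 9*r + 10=9 - 9*r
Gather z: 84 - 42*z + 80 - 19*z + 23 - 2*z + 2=189 - 63*z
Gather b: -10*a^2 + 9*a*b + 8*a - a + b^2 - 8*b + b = -10*a^2 + 7*a + b^2 + b*(9*a - 7)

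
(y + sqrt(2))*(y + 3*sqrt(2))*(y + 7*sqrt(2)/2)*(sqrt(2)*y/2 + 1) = sqrt(2)*y^4/2 + 17*y^3/2 + 49*sqrt(2)*y^2/2 + 55*y + 21*sqrt(2)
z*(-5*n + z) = -5*n*z + z^2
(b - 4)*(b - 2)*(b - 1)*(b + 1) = b^4 - 6*b^3 + 7*b^2 + 6*b - 8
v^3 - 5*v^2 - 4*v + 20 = (v - 5)*(v - 2)*(v + 2)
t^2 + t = t*(t + 1)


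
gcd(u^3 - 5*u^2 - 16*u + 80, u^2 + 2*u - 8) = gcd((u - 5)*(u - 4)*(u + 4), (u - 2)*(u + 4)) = u + 4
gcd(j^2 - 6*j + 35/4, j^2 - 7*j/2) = j - 7/2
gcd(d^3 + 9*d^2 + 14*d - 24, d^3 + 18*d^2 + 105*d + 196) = d + 4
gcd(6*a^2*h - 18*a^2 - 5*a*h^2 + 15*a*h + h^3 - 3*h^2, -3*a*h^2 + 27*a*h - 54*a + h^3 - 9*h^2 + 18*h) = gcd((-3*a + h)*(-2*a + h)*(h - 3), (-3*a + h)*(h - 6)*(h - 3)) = 3*a*h - 9*a - h^2 + 3*h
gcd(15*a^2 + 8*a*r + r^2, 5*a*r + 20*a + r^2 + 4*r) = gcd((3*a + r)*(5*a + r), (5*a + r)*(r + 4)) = 5*a + r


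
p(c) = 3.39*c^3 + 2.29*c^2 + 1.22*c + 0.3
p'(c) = 10.17*c^2 + 4.58*c + 1.22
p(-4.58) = -282.94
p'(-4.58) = 193.57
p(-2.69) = -52.40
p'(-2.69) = 62.49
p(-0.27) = 0.07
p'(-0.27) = 0.72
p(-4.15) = -207.62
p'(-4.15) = 157.37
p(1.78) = 28.85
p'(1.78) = 41.60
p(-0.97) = -1.82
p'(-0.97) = 6.35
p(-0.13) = 0.17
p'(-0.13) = 0.80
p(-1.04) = -2.31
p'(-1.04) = 7.46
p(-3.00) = -74.28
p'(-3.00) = 79.01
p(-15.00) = -10944.00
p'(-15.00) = 2220.77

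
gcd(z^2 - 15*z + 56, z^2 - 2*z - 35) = z - 7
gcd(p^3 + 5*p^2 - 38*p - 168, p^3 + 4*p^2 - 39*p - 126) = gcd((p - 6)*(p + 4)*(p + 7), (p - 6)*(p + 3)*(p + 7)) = p^2 + p - 42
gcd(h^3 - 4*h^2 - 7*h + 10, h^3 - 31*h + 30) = h^2 - 6*h + 5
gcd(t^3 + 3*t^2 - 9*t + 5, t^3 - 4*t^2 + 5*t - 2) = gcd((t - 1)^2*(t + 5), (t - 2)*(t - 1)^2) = t^2 - 2*t + 1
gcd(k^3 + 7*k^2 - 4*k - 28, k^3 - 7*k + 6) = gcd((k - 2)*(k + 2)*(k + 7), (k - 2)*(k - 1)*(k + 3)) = k - 2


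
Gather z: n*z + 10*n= n*z + 10*n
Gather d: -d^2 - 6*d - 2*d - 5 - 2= -d^2 - 8*d - 7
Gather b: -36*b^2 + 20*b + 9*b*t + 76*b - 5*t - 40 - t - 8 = -36*b^2 + b*(9*t + 96) - 6*t - 48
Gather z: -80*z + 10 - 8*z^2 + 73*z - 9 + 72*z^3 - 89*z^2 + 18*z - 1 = 72*z^3 - 97*z^2 + 11*z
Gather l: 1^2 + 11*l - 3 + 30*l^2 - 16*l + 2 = 30*l^2 - 5*l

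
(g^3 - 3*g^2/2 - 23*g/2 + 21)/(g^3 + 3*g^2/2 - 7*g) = (g - 3)/g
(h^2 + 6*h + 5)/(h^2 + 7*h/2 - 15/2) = 2*(h + 1)/(2*h - 3)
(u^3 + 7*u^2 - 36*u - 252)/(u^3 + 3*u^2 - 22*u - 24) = (u^2 + u - 42)/(u^2 - 3*u - 4)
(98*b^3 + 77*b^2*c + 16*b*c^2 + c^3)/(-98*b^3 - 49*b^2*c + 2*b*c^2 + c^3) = (-7*b - c)/(7*b - c)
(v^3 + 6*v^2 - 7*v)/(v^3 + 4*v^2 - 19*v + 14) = v/(v - 2)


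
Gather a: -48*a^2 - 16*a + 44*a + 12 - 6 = -48*a^2 + 28*a + 6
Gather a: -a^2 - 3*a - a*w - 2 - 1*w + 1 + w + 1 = -a^2 + a*(-w - 3)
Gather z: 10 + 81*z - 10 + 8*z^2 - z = 8*z^2 + 80*z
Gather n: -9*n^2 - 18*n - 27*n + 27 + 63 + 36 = -9*n^2 - 45*n + 126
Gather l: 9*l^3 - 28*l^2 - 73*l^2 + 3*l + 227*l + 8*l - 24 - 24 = 9*l^3 - 101*l^2 + 238*l - 48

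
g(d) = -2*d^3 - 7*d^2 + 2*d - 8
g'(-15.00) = -1138.00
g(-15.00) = 5137.00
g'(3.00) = -94.00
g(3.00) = -119.00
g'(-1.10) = 10.14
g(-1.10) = -16.01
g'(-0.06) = 2.82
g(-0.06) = -8.14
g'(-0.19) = 4.44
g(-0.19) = -8.62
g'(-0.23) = 4.90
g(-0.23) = -8.81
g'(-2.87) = -7.24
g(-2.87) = -24.12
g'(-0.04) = 2.55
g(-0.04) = -8.09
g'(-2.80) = -5.84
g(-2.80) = -24.58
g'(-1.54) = 9.33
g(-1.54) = -20.38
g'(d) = -6*d^2 - 14*d + 2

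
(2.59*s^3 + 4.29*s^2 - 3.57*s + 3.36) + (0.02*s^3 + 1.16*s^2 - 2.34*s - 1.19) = 2.61*s^3 + 5.45*s^2 - 5.91*s + 2.17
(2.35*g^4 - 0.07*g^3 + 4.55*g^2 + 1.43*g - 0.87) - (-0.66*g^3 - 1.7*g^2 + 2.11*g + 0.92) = 2.35*g^4 + 0.59*g^3 + 6.25*g^2 - 0.68*g - 1.79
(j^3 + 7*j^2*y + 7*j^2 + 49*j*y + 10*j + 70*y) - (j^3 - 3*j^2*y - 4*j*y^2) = 10*j^2*y + 7*j^2 + 4*j*y^2 + 49*j*y + 10*j + 70*y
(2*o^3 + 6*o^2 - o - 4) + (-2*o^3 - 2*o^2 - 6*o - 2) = 4*o^2 - 7*o - 6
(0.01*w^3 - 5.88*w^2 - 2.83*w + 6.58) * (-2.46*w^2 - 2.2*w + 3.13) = -0.0246*w^5 + 14.4428*w^4 + 19.9291*w^3 - 28.3652*w^2 - 23.3339*w + 20.5954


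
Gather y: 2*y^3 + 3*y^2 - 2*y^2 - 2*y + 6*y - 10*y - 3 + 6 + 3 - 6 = 2*y^3 + y^2 - 6*y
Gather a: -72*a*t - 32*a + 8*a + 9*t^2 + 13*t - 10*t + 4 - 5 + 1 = a*(-72*t - 24) + 9*t^2 + 3*t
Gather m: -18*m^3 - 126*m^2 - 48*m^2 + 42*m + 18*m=-18*m^3 - 174*m^2 + 60*m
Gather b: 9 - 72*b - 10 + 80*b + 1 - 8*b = 0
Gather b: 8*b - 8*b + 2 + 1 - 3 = 0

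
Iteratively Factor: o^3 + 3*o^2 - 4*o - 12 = (o + 3)*(o^2 - 4) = (o + 2)*(o + 3)*(o - 2)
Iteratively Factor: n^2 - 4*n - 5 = (n + 1)*(n - 5)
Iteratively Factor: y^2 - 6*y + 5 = (y - 1)*(y - 5)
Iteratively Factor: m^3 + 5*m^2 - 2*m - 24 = (m - 2)*(m^2 + 7*m + 12) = (m - 2)*(m + 3)*(m + 4)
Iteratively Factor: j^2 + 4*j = (j)*(j + 4)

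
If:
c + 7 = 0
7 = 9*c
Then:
No Solution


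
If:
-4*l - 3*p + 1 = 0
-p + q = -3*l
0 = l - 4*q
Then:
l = 4/55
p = 13/55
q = 1/55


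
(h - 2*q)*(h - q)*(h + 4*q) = h^3 + h^2*q - 10*h*q^2 + 8*q^3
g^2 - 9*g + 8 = (g - 8)*(g - 1)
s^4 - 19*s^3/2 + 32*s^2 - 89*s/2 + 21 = (s - 7/2)*(s - 3)*(s - 2)*(s - 1)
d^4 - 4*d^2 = d^2*(d - 2)*(d + 2)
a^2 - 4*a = a*(a - 4)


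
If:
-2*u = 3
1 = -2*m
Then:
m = -1/2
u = -3/2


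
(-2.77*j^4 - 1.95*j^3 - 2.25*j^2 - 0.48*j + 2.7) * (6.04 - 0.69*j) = 1.9113*j^5 - 15.3853*j^4 - 10.2255*j^3 - 13.2588*j^2 - 4.7622*j + 16.308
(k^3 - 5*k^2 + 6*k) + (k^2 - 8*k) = k^3 - 4*k^2 - 2*k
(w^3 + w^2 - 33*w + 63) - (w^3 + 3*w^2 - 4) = -2*w^2 - 33*w + 67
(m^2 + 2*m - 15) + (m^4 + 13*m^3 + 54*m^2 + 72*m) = m^4 + 13*m^3 + 55*m^2 + 74*m - 15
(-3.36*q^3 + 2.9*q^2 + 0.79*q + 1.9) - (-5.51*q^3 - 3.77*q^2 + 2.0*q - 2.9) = 2.15*q^3 + 6.67*q^2 - 1.21*q + 4.8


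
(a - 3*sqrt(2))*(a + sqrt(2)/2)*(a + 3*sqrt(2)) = a^3 + sqrt(2)*a^2/2 - 18*a - 9*sqrt(2)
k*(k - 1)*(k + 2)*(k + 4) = k^4 + 5*k^3 + 2*k^2 - 8*k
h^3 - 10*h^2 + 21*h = h*(h - 7)*(h - 3)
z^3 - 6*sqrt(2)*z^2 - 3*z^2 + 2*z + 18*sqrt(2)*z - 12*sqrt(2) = (z - 2)*(z - 1)*(z - 6*sqrt(2))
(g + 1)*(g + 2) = g^2 + 3*g + 2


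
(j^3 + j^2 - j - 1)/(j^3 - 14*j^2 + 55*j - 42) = (j^2 + 2*j + 1)/(j^2 - 13*j + 42)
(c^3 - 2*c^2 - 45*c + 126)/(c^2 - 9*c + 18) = c + 7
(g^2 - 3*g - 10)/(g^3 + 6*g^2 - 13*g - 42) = (g - 5)/(g^2 + 4*g - 21)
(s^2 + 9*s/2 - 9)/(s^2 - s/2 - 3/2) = (s + 6)/(s + 1)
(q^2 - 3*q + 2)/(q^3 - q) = (q - 2)/(q*(q + 1))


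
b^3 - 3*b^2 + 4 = (b - 2)^2*(b + 1)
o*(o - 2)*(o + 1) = o^3 - o^2 - 2*o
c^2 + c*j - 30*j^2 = (c - 5*j)*(c + 6*j)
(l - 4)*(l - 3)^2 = l^3 - 10*l^2 + 33*l - 36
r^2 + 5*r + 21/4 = (r + 3/2)*(r + 7/2)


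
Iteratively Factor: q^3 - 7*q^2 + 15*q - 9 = (q - 3)*(q^2 - 4*q + 3) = (q - 3)*(q - 1)*(q - 3)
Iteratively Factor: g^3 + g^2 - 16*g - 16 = (g + 4)*(g^2 - 3*g - 4) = (g - 4)*(g + 4)*(g + 1)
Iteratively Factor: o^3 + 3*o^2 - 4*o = (o - 1)*(o^2 + 4*o) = o*(o - 1)*(o + 4)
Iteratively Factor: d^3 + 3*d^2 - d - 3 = (d - 1)*(d^2 + 4*d + 3) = (d - 1)*(d + 1)*(d + 3)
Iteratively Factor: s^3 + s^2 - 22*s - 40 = (s - 5)*(s^2 + 6*s + 8) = (s - 5)*(s + 4)*(s + 2)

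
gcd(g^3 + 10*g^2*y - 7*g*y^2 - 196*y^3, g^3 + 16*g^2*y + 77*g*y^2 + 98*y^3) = g^2 + 14*g*y + 49*y^2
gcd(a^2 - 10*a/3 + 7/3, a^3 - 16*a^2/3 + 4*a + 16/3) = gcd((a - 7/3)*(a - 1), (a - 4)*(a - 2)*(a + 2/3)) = 1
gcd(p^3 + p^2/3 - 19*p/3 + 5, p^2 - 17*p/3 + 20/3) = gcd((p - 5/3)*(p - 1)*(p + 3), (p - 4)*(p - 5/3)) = p - 5/3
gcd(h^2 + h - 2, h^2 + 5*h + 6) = h + 2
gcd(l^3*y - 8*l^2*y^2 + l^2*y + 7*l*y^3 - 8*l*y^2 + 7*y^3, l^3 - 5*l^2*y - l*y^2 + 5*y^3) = -l + y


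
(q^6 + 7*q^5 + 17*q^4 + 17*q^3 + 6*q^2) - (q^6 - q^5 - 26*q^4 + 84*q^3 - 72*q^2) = 8*q^5 + 43*q^4 - 67*q^3 + 78*q^2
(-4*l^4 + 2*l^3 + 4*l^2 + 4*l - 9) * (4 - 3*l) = 12*l^5 - 22*l^4 - 4*l^3 + 4*l^2 + 43*l - 36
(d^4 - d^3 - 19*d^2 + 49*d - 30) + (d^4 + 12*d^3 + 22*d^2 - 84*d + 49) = 2*d^4 + 11*d^3 + 3*d^2 - 35*d + 19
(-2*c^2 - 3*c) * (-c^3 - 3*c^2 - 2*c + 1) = 2*c^5 + 9*c^4 + 13*c^3 + 4*c^2 - 3*c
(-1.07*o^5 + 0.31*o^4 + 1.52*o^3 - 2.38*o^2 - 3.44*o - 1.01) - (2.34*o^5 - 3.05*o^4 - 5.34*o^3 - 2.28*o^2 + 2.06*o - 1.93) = -3.41*o^5 + 3.36*o^4 + 6.86*o^3 - 0.1*o^2 - 5.5*o + 0.92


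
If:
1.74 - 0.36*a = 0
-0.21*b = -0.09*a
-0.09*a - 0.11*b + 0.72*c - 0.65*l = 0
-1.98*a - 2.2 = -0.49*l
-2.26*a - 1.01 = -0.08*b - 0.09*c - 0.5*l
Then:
No Solution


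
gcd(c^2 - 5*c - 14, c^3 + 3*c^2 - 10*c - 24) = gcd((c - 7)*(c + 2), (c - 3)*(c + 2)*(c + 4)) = c + 2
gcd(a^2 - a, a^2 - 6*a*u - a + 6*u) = a - 1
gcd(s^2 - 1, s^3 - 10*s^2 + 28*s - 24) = 1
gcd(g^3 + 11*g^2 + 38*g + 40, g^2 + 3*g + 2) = g + 2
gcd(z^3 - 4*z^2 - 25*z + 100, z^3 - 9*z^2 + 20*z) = z^2 - 9*z + 20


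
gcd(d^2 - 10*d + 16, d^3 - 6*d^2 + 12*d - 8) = d - 2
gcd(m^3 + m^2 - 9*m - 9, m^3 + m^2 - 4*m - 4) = m + 1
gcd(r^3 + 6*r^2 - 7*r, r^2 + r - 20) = 1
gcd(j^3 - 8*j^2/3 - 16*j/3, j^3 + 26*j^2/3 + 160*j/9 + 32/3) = j + 4/3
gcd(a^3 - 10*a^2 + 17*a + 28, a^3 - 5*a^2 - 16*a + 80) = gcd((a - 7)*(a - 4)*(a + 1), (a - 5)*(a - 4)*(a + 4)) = a - 4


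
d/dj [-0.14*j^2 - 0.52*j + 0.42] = -0.28*j - 0.52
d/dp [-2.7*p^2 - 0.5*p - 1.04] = -5.4*p - 0.5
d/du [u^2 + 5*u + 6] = 2*u + 5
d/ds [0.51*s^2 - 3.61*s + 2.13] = 1.02*s - 3.61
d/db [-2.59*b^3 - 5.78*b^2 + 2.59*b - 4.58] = -7.77*b^2 - 11.56*b + 2.59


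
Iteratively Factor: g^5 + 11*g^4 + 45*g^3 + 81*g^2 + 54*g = (g + 3)*(g^4 + 8*g^3 + 21*g^2 + 18*g) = (g + 3)^2*(g^3 + 5*g^2 + 6*g) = (g + 2)*(g + 3)^2*(g^2 + 3*g) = g*(g + 2)*(g + 3)^2*(g + 3)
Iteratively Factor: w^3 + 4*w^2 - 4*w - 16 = (w - 2)*(w^2 + 6*w + 8) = (w - 2)*(w + 2)*(w + 4)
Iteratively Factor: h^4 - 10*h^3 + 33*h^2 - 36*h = (h - 3)*(h^3 - 7*h^2 + 12*h) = (h - 3)^2*(h^2 - 4*h) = h*(h - 3)^2*(h - 4)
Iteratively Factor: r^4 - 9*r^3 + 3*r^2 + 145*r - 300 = (r + 4)*(r^3 - 13*r^2 + 55*r - 75) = (r - 5)*(r + 4)*(r^2 - 8*r + 15) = (r - 5)^2*(r + 4)*(r - 3)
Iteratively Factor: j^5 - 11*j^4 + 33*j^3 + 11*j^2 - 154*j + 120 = (j - 1)*(j^4 - 10*j^3 + 23*j^2 + 34*j - 120) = (j - 1)*(j + 2)*(j^3 - 12*j^2 + 47*j - 60) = (j - 3)*(j - 1)*(j + 2)*(j^2 - 9*j + 20) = (j - 5)*(j - 3)*(j - 1)*(j + 2)*(j - 4)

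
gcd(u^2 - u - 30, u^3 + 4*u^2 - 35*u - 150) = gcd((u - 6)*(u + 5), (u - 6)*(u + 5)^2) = u^2 - u - 30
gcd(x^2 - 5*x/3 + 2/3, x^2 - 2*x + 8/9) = x - 2/3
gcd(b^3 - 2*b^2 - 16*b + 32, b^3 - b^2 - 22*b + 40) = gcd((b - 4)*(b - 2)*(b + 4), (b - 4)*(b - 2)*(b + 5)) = b^2 - 6*b + 8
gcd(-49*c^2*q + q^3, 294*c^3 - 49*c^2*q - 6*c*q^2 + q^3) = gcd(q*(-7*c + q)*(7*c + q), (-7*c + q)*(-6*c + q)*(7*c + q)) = -49*c^2 + q^2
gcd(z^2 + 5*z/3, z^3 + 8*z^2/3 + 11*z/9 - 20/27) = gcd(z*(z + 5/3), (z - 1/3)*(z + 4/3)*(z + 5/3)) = z + 5/3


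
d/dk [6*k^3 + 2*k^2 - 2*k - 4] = 18*k^2 + 4*k - 2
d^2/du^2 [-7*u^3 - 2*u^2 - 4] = -42*u - 4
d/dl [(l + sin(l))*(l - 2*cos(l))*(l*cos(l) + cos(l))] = (l + 1)*(l + sin(l))*(2*sin(l) + 1)*cos(l) + (l + 1)*(l - 2*cos(l))*(cos(l) + 1)*cos(l) - (l + sin(l))*(l - 2*cos(l))*(l*sin(l) - sqrt(2)*cos(l + pi/4))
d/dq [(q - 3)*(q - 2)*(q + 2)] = 3*q^2 - 6*q - 4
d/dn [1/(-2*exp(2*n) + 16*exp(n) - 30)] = (exp(n) - 4)*exp(n)/(exp(2*n) - 8*exp(n) + 15)^2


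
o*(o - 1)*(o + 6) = o^3 + 5*o^2 - 6*o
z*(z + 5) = z^2 + 5*z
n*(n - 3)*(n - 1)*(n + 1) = n^4 - 3*n^3 - n^2 + 3*n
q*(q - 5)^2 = q^3 - 10*q^2 + 25*q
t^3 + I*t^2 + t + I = (t - I)*(t + I)^2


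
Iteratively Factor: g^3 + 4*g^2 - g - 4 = (g + 1)*(g^2 + 3*g - 4) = (g + 1)*(g + 4)*(g - 1)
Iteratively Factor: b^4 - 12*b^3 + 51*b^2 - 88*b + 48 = (b - 4)*(b^3 - 8*b^2 + 19*b - 12) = (b - 4)*(b - 3)*(b^2 - 5*b + 4) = (b - 4)*(b - 3)*(b - 1)*(b - 4)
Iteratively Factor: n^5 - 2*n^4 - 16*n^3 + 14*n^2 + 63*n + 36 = (n + 1)*(n^4 - 3*n^3 - 13*n^2 + 27*n + 36) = (n - 4)*(n + 1)*(n^3 + n^2 - 9*n - 9) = (n - 4)*(n - 3)*(n + 1)*(n^2 + 4*n + 3) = (n - 4)*(n - 3)*(n + 1)*(n + 3)*(n + 1)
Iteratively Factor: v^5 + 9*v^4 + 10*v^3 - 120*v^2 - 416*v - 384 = (v + 2)*(v^4 + 7*v^3 - 4*v^2 - 112*v - 192) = (v + 2)*(v + 3)*(v^3 + 4*v^2 - 16*v - 64) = (v + 2)*(v + 3)*(v + 4)*(v^2 - 16) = (v - 4)*(v + 2)*(v + 3)*(v + 4)*(v + 4)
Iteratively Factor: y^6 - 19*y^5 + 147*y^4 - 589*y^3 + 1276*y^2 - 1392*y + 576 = (y - 3)*(y^5 - 16*y^4 + 99*y^3 - 292*y^2 + 400*y - 192) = (y - 3)^2*(y^4 - 13*y^3 + 60*y^2 - 112*y + 64) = (y - 4)*(y - 3)^2*(y^3 - 9*y^2 + 24*y - 16) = (y - 4)*(y - 3)^2*(y - 1)*(y^2 - 8*y + 16) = (y - 4)^2*(y - 3)^2*(y - 1)*(y - 4)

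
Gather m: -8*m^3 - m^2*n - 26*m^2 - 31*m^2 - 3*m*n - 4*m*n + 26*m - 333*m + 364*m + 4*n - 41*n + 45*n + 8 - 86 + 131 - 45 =-8*m^3 + m^2*(-n - 57) + m*(57 - 7*n) + 8*n + 8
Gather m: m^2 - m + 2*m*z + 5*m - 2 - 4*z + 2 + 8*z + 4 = m^2 + m*(2*z + 4) + 4*z + 4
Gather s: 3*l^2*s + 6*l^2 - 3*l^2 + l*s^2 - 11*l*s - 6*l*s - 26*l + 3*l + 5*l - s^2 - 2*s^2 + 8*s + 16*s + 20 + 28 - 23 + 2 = 3*l^2 - 18*l + s^2*(l - 3) + s*(3*l^2 - 17*l + 24) + 27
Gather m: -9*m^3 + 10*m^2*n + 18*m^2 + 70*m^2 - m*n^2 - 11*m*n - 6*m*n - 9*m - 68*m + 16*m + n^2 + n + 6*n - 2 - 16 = -9*m^3 + m^2*(10*n + 88) + m*(-n^2 - 17*n - 61) + n^2 + 7*n - 18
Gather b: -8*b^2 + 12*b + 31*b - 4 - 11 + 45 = -8*b^2 + 43*b + 30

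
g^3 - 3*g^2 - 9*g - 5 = (g - 5)*(g + 1)^2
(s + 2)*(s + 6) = s^2 + 8*s + 12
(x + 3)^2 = x^2 + 6*x + 9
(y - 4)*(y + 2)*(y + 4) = y^3 + 2*y^2 - 16*y - 32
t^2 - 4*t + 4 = (t - 2)^2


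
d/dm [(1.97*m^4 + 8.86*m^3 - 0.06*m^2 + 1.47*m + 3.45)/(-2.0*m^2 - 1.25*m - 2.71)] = (-7.88*m^5 - 25.1075*m^4 - 43.5048*m^3 - 69.0168*m^2 + 14.1252*m + 0.3288)/(4.0*m^4 + 5.0*m^3 + 12.4025*m^2 + 6.775*m + 7.3441)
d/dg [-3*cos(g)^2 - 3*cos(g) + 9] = 3*sin(g) + 3*sin(2*g)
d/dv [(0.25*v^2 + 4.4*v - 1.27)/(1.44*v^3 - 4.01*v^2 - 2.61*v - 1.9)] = (-0.36*v^4 - 12.672*v^3 + 22.4779*v^2 - 11.1354*v - 11.6747)/(2.0736*v^6 - 11.5488*v^5 + 8.5633*v^4 + 15.4602*v^3 + 22.0501*v^2 + 9.918*v + 3.61)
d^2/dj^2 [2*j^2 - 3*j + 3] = 4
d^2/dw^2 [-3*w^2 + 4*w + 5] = -6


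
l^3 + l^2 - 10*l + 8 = (l - 2)*(l - 1)*(l + 4)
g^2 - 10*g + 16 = (g - 8)*(g - 2)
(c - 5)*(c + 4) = c^2 - c - 20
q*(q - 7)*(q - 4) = q^3 - 11*q^2 + 28*q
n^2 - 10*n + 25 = (n - 5)^2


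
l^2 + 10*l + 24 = (l + 4)*(l + 6)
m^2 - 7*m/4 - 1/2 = (m - 2)*(m + 1/4)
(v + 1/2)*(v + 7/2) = v^2 + 4*v + 7/4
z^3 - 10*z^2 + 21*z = z*(z - 7)*(z - 3)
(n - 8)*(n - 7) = n^2 - 15*n + 56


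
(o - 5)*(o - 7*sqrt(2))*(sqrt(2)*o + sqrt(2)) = sqrt(2)*o^3 - 14*o^2 - 4*sqrt(2)*o^2 - 5*sqrt(2)*o + 56*o + 70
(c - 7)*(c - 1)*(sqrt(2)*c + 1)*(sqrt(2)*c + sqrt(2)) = 2*c^4 - 14*c^3 + sqrt(2)*c^3 - 7*sqrt(2)*c^2 - 2*c^2 - sqrt(2)*c + 14*c + 7*sqrt(2)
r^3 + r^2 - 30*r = r*(r - 5)*(r + 6)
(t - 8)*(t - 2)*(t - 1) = t^3 - 11*t^2 + 26*t - 16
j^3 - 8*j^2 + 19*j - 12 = (j - 4)*(j - 3)*(j - 1)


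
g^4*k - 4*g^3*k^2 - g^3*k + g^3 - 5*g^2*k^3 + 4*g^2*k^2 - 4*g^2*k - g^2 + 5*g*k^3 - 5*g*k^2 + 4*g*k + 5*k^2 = (g - 1)*(g - 5*k)*(g + k)*(g*k + 1)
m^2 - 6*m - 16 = (m - 8)*(m + 2)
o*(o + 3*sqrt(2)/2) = o^2 + 3*sqrt(2)*o/2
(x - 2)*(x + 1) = x^2 - x - 2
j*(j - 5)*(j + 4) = j^3 - j^2 - 20*j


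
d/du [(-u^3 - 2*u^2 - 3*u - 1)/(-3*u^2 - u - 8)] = (3*u^4 + 2*u^3 + 17*u^2 + 26*u + 23)/(9*u^4 + 6*u^3 + 49*u^2 + 16*u + 64)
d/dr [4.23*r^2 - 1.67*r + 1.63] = 8.46*r - 1.67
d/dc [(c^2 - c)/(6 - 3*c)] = (-c^2 + 4*c - 2)/(3*(c^2 - 4*c + 4))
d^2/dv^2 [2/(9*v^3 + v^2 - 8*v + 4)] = 4*(-(27*v + 1)*(9*v^3 + v^2 - 8*v + 4) + (27*v^2 + 2*v - 8)^2)/(9*v^3 + v^2 - 8*v + 4)^3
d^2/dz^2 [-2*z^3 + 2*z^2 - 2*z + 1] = 4 - 12*z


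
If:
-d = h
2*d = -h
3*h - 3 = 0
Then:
No Solution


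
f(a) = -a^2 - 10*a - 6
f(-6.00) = 18.00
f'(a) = -2*a - 10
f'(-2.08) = -5.84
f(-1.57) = 7.24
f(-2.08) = 10.47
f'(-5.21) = 0.42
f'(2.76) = -15.52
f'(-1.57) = -6.86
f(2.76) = -41.22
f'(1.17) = -12.34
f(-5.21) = 18.96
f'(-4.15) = -1.70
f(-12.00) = -30.00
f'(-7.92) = 5.84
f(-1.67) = 7.91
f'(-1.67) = -6.66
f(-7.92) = 10.47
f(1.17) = -19.07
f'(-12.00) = 14.00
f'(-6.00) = 2.00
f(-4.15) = 18.28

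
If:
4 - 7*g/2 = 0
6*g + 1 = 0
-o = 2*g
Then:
No Solution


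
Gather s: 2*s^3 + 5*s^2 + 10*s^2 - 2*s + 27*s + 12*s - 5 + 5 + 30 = 2*s^3 + 15*s^2 + 37*s + 30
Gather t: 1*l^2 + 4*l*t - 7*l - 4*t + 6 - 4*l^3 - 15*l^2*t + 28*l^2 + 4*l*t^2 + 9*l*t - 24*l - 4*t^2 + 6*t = -4*l^3 + 29*l^2 - 31*l + t^2*(4*l - 4) + t*(-15*l^2 + 13*l + 2) + 6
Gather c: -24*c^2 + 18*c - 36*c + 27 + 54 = -24*c^2 - 18*c + 81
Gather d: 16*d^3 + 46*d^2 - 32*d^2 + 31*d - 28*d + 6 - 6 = 16*d^3 + 14*d^2 + 3*d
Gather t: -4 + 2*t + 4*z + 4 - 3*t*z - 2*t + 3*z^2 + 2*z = -3*t*z + 3*z^2 + 6*z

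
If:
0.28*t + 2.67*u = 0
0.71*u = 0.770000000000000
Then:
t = -10.34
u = 1.08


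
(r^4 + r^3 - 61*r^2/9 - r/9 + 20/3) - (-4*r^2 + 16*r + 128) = r^4 + r^3 - 25*r^2/9 - 145*r/9 - 364/3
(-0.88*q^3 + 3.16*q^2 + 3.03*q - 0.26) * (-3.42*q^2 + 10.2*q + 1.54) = 3.0096*q^5 - 19.7832*q^4 + 20.5142*q^3 + 36.6616*q^2 + 2.0142*q - 0.4004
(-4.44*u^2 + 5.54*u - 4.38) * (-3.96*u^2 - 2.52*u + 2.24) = 17.5824*u^4 - 10.7496*u^3 - 6.5616*u^2 + 23.4472*u - 9.8112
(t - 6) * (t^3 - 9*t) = t^4 - 6*t^3 - 9*t^2 + 54*t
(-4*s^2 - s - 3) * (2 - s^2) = 4*s^4 + s^3 - 5*s^2 - 2*s - 6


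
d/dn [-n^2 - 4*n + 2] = -2*n - 4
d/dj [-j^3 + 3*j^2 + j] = -3*j^2 + 6*j + 1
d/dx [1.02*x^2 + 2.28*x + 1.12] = 2.04*x + 2.28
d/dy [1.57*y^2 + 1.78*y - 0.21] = 3.14*y + 1.78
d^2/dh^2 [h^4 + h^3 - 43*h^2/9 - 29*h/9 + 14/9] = 12*h^2 + 6*h - 86/9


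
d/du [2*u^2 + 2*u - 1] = 4*u + 2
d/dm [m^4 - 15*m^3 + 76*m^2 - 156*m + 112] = 4*m^3 - 45*m^2 + 152*m - 156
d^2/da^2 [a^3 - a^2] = 6*a - 2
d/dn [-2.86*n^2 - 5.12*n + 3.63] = -5.72*n - 5.12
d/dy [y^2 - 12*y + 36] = 2*y - 12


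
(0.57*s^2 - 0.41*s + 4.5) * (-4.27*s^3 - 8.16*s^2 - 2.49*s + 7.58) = -2.4339*s^5 - 2.9005*s^4 - 17.2887*s^3 - 31.3785*s^2 - 14.3128*s + 34.11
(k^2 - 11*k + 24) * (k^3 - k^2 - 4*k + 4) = k^5 - 12*k^4 + 31*k^3 + 24*k^2 - 140*k + 96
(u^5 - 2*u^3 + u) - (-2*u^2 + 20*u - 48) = u^5 - 2*u^3 + 2*u^2 - 19*u + 48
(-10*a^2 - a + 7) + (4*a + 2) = -10*a^2 + 3*a + 9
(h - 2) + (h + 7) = 2*h + 5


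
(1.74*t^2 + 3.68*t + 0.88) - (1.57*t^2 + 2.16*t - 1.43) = 0.17*t^2 + 1.52*t + 2.31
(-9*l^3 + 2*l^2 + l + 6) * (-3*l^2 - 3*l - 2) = 27*l^5 + 21*l^4 + 9*l^3 - 25*l^2 - 20*l - 12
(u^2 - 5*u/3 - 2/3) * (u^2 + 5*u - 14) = u^4 + 10*u^3/3 - 23*u^2 + 20*u + 28/3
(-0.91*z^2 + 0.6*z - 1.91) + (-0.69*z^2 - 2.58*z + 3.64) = -1.6*z^2 - 1.98*z + 1.73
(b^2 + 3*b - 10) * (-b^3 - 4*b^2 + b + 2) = -b^5 - 7*b^4 - b^3 + 45*b^2 - 4*b - 20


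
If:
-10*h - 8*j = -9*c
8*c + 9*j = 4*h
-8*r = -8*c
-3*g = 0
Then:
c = r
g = 0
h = 145*r/122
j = -22*r/61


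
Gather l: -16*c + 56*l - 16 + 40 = -16*c + 56*l + 24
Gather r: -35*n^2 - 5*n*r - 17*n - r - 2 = -35*n^2 - 17*n + r*(-5*n - 1) - 2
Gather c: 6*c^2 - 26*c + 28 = 6*c^2 - 26*c + 28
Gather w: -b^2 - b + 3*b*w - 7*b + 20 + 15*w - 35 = -b^2 - 8*b + w*(3*b + 15) - 15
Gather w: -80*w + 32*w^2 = 32*w^2 - 80*w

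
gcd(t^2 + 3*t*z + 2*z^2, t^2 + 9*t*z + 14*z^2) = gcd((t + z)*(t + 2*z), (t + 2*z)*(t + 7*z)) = t + 2*z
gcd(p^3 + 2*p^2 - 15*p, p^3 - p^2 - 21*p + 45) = p^2 + 2*p - 15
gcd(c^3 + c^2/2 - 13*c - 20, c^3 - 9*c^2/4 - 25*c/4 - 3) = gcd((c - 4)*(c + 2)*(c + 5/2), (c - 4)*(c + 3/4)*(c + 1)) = c - 4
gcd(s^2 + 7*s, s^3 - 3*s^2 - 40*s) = s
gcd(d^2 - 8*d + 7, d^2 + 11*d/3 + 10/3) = 1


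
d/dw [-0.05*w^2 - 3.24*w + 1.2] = -0.1*w - 3.24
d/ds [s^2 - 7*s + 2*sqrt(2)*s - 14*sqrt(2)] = 2*s - 7 + 2*sqrt(2)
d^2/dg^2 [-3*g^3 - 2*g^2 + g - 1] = -18*g - 4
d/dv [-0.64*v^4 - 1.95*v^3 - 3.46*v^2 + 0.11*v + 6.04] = -2.56*v^3 - 5.85*v^2 - 6.92*v + 0.11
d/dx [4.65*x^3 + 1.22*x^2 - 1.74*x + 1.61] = 13.95*x^2 + 2.44*x - 1.74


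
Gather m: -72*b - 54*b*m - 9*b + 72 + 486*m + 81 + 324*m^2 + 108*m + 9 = -81*b + 324*m^2 + m*(594 - 54*b) + 162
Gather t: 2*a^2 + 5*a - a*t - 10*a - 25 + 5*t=2*a^2 - 5*a + t*(5 - a) - 25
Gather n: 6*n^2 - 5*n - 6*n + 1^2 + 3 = 6*n^2 - 11*n + 4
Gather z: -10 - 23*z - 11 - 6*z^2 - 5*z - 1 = -6*z^2 - 28*z - 22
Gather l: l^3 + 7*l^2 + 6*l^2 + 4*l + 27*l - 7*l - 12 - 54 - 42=l^3 + 13*l^2 + 24*l - 108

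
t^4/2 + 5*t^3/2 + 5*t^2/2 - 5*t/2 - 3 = (t/2 + 1/2)*(t - 1)*(t + 2)*(t + 3)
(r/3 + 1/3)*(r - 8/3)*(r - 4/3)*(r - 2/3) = r^4/3 - 11*r^3/9 + 14*r^2/27 + 104*r/81 - 64/81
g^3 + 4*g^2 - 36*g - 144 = (g - 6)*(g + 4)*(g + 6)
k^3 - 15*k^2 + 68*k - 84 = (k - 7)*(k - 6)*(k - 2)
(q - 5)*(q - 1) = q^2 - 6*q + 5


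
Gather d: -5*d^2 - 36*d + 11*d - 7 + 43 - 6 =-5*d^2 - 25*d + 30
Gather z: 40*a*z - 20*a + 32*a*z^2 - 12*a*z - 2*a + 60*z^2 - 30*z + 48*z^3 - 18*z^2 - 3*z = -22*a + 48*z^3 + z^2*(32*a + 42) + z*(28*a - 33)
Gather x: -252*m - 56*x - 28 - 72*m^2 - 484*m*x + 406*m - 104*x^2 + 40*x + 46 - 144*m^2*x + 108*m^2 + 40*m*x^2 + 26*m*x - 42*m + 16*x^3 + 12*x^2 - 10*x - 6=36*m^2 + 112*m + 16*x^3 + x^2*(40*m - 92) + x*(-144*m^2 - 458*m - 26) + 12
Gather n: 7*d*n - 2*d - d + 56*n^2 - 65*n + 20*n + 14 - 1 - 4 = -3*d + 56*n^2 + n*(7*d - 45) + 9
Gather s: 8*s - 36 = 8*s - 36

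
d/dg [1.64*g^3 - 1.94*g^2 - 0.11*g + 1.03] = 4.92*g^2 - 3.88*g - 0.11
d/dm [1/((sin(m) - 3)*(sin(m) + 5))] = -2*(sin(m) + 1)*cos(m)/((sin(m) - 3)^2*(sin(m) + 5)^2)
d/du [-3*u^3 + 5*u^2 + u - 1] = -9*u^2 + 10*u + 1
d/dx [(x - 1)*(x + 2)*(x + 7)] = 3*x^2 + 16*x + 5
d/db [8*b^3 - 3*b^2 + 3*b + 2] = 24*b^2 - 6*b + 3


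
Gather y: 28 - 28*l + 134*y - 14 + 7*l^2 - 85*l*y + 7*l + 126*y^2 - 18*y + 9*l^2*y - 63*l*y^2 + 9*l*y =7*l^2 - 21*l + y^2*(126 - 63*l) + y*(9*l^2 - 76*l + 116) + 14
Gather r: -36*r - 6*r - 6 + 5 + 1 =-42*r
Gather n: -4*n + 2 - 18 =-4*n - 16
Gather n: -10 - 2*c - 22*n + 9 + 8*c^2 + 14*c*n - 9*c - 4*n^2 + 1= 8*c^2 - 11*c - 4*n^2 + n*(14*c - 22)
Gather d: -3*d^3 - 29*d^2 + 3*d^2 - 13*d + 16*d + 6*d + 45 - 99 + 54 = -3*d^3 - 26*d^2 + 9*d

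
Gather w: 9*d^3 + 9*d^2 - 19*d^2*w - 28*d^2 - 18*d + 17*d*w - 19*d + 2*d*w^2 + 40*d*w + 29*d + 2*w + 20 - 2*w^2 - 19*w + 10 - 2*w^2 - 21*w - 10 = 9*d^3 - 19*d^2 - 8*d + w^2*(2*d - 4) + w*(-19*d^2 + 57*d - 38) + 20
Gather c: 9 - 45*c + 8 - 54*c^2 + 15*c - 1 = -54*c^2 - 30*c + 16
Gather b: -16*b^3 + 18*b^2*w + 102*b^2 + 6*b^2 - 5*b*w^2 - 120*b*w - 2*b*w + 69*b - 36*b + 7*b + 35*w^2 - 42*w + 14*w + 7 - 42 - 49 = -16*b^3 + b^2*(18*w + 108) + b*(-5*w^2 - 122*w + 40) + 35*w^2 - 28*w - 84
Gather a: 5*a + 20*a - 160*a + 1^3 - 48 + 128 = 81 - 135*a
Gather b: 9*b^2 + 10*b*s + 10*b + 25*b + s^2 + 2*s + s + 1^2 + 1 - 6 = 9*b^2 + b*(10*s + 35) + s^2 + 3*s - 4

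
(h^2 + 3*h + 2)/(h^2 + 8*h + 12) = (h + 1)/(h + 6)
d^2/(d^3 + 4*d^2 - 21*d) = d/(d^2 + 4*d - 21)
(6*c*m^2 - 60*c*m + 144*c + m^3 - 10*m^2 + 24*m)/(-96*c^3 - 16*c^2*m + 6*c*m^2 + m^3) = (-m^2 + 10*m - 24)/(16*c^2 - m^2)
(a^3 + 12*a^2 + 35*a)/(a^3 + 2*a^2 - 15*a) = (a + 7)/(a - 3)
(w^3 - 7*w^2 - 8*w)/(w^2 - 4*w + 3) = w*(w^2 - 7*w - 8)/(w^2 - 4*w + 3)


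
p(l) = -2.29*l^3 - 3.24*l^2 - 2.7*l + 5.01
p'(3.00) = -83.97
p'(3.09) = -88.32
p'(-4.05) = -89.14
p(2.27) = -44.60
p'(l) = -6.87*l^2 - 6.48*l - 2.7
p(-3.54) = 75.55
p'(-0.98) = -2.95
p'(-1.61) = -10.07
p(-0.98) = 6.70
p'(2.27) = -52.81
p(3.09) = -101.83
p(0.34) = 3.63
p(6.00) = -622.47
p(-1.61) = 10.52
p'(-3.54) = -65.85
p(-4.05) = 114.93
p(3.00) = -94.08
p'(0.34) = -5.70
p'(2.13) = -47.67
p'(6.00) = -288.90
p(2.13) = -37.57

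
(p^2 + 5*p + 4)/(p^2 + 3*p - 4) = (p + 1)/(p - 1)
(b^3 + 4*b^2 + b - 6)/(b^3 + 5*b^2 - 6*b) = (b^2 + 5*b + 6)/(b*(b + 6))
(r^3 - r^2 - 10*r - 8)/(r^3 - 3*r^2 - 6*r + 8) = (r + 1)/(r - 1)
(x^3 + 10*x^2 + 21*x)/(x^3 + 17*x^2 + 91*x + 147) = x/(x + 7)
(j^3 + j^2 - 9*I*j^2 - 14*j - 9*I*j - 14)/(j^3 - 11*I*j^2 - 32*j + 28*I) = (j + 1)/(j - 2*I)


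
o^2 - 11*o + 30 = (o - 6)*(o - 5)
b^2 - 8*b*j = b*(b - 8*j)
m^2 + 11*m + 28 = (m + 4)*(m + 7)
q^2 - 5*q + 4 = (q - 4)*(q - 1)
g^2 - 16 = (g - 4)*(g + 4)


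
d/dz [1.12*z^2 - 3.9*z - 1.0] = 2.24*z - 3.9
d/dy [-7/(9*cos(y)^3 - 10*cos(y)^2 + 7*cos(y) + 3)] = 7*(-27*cos(y)^2 + 20*cos(y) - 7)*sin(y)/(9*cos(y)^3 - 10*cos(y)^2 + 7*cos(y) + 3)^2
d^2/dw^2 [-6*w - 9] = 0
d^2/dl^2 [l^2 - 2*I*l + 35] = 2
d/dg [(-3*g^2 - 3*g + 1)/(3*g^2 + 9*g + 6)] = (-6*g^2 - 14*g - 9)/(3*(g^4 + 6*g^3 + 13*g^2 + 12*g + 4))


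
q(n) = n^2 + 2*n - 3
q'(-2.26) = -2.52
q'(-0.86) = 0.28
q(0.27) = -2.39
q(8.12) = 79.17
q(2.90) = 11.21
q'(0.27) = 2.54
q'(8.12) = 18.24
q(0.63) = -1.34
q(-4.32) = 7.02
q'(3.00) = 8.00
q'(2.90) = 7.80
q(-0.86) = -3.98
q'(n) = 2*n + 2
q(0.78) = -0.83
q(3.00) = 12.00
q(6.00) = 45.00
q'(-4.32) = -6.64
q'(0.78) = 3.56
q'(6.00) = 14.00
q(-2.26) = -2.41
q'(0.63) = 3.26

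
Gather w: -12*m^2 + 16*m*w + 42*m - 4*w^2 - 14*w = -12*m^2 + 42*m - 4*w^2 + w*(16*m - 14)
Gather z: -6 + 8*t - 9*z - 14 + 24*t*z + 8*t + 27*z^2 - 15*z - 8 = 16*t + 27*z^2 + z*(24*t - 24) - 28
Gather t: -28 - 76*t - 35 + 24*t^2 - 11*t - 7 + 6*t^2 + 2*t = 30*t^2 - 85*t - 70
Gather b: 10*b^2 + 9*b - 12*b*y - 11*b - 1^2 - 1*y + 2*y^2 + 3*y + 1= 10*b^2 + b*(-12*y - 2) + 2*y^2 + 2*y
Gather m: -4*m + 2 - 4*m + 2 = 4 - 8*m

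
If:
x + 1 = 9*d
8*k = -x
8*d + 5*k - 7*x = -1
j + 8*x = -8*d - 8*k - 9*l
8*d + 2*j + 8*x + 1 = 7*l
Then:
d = 69/485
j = -29653/12125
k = -17/485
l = -883/12125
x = 136/485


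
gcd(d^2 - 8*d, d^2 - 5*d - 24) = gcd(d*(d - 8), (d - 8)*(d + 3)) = d - 8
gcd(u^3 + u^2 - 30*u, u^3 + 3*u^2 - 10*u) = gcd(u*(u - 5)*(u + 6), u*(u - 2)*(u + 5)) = u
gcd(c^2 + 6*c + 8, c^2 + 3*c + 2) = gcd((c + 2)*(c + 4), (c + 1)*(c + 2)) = c + 2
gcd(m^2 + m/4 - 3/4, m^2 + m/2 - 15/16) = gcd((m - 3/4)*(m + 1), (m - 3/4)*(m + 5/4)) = m - 3/4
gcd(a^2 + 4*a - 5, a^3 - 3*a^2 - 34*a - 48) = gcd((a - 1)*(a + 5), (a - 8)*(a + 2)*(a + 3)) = 1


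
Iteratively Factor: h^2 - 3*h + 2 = (h - 1)*(h - 2)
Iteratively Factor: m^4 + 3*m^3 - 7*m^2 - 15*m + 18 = (m - 1)*(m^3 + 4*m^2 - 3*m - 18) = (m - 1)*(m + 3)*(m^2 + m - 6) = (m - 1)*(m + 3)^2*(m - 2)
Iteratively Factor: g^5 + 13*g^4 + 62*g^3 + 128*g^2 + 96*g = (g + 3)*(g^4 + 10*g^3 + 32*g^2 + 32*g) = g*(g + 3)*(g^3 + 10*g^2 + 32*g + 32) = g*(g + 2)*(g + 3)*(g^2 + 8*g + 16) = g*(g + 2)*(g + 3)*(g + 4)*(g + 4)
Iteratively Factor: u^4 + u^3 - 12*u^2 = (u)*(u^3 + u^2 - 12*u) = u^2*(u^2 + u - 12) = u^2*(u + 4)*(u - 3)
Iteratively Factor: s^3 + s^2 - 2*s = (s + 2)*(s^2 - s) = s*(s + 2)*(s - 1)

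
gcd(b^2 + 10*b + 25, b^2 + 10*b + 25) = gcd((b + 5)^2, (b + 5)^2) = b^2 + 10*b + 25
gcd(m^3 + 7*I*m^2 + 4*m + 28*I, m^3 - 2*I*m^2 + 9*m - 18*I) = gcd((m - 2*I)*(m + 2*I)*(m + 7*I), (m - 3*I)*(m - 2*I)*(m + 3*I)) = m - 2*I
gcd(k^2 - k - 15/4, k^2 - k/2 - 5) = k - 5/2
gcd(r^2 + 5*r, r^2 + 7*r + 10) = r + 5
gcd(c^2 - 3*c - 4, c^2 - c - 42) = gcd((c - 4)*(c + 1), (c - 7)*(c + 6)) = 1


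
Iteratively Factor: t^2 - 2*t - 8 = (t - 4)*(t + 2)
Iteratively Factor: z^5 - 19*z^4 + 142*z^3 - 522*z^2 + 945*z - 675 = (z - 3)*(z^4 - 16*z^3 + 94*z^2 - 240*z + 225) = (z - 3)^2*(z^3 - 13*z^2 + 55*z - 75) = (z - 5)*(z - 3)^2*(z^2 - 8*z + 15) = (z - 5)*(z - 3)^3*(z - 5)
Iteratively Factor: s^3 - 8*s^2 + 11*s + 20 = (s - 5)*(s^2 - 3*s - 4) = (s - 5)*(s + 1)*(s - 4)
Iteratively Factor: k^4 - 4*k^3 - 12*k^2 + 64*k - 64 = (k - 2)*(k^3 - 2*k^2 - 16*k + 32) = (k - 2)^2*(k^2 - 16) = (k - 4)*(k - 2)^2*(k + 4)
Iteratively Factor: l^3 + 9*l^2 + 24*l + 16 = (l + 4)*(l^2 + 5*l + 4) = (l + 4)^2*(l + 1)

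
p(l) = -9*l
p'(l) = -9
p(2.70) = -24.30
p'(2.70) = -9.00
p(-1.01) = 9.09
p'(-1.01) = -9.00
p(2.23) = -20.07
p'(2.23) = -9.00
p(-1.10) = 9.90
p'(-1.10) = -9.00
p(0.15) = -1.35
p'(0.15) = -9.00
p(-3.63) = 32.67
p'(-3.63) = -9.00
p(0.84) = -7.56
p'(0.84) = -9.00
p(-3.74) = 33.66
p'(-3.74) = -9.00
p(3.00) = -27.00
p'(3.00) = -9.00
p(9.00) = -81.00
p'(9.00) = -9.00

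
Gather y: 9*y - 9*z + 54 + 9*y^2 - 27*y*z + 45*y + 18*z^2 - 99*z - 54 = 9*y^2 + y*(54 - 27*z) + 18*z^2 - 108*z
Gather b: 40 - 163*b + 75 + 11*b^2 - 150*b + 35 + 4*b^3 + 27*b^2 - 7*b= 4*b^3 + 38*b^2 - 320*b + 150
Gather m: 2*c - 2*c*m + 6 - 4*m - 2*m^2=2*c - 2*m^2 + m*(-2*c - 4) + 6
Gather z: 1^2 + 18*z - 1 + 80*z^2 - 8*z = 80*z^2 + 10*z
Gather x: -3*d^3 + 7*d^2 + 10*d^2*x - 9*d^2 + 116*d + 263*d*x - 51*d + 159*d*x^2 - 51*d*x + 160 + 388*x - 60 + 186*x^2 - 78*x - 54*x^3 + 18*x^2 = -3*d^3 - 2*d^2 + 65*d - 54*x^3 + x^2*(159*d + 204) + x*(10*d^2 + 212*d + 310) + 100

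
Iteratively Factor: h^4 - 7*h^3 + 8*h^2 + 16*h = (h - 4)*(h^3 - 3*h^2 - 4*h) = (h - 4)^2*(h^2 + h) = (h - 4)^2*(h + 1)*(h)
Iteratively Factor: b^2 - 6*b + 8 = (b - 4)*(b - 2)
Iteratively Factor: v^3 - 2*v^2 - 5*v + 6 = (v - 3)*(v^2 + v - 2) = (v - 3)*(v - 1)*(v + 2)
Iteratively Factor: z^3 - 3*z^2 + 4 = (z + 1)*(z^2 - 4*z + 4) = (z - 2)*(z + 1)*(z - 2)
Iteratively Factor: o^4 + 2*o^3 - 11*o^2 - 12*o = (o + 1)*(o^3 + o^2 - 12*o) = (o + 1)*(o + 4)*(o^2 - 3*o) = (o - 3)*(o + 1)*(o + 4)*(o)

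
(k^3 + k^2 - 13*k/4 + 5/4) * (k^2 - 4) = k^5 + k^4 - 29*k^3/4 - 11*k^2/4 + 13*k - 5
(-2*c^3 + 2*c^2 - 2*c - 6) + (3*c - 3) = -2*c^3 + 2*c^2 + c - 9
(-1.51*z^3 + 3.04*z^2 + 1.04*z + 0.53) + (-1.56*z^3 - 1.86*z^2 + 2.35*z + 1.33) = -3.07*z^3 + 1.18*z^2 + 3.39*z + 1.86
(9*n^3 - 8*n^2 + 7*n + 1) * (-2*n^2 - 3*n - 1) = -18*n^5 - 11*n^4 + n^3 - 15*n^2 - 10*n - 1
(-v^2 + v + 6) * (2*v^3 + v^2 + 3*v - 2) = -2*v^5 + v^4 + 10*v^3 + 11*v^2 + 16*v - 12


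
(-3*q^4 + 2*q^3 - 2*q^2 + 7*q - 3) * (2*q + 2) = -6*q^5 - 2*q^4 + 10*q^2 + 8*q - 6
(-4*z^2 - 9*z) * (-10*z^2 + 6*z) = 40*z^4 + 66*z^3 - 54*z^2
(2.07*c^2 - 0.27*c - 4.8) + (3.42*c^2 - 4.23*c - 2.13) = 5.49*c^2 - 4.5*c - 6.93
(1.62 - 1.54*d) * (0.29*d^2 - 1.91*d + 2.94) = -0.4466*d^3 + 3.4112*d^2 - 7.6218*d + 4.7628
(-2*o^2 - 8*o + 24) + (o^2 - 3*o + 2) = -o^2 - 11*o + 26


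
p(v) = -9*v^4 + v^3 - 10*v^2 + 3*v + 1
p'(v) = -36*v^3 + 3*v^2 - 20*v + 3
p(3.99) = -2363.76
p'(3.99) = -2315.80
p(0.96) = -12.10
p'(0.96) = -45.29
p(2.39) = -328.95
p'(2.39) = -519.13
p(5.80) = -10307.73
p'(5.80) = -7036.11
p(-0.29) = -0.80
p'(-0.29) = 9.93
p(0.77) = -5.33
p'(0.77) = -27.06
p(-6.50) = -16781.19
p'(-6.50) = 10146.25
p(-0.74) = -9.80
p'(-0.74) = 34.03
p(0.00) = 1.00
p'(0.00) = 3.00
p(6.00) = -11789.00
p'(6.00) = -7785.00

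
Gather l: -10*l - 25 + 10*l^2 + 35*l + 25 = 10*l^2 + 25*l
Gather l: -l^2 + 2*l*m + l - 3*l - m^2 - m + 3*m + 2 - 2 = -l^2 + l*(2*m - 2) - m^2 + 2*m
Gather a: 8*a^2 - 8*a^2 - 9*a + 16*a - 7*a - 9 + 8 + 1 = 0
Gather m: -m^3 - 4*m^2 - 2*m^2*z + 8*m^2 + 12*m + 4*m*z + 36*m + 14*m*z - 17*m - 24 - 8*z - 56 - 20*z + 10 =-m^3 + m^2*(4 - 2*z) + m*(18*z + 31) - 28*z - 70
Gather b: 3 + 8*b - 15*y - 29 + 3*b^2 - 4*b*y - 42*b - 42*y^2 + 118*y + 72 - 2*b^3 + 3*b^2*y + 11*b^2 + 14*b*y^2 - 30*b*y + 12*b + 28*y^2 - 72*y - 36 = -2*b^3 + b^2*(3*y + 14) + b*(14*y^2 - 34*y - 22) - 14*y^2 + 31*y + 10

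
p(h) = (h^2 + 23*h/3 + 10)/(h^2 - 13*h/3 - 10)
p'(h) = (13/3 - 2*h)*(h^2 + 23*h/3 + 10)/(h^2 - 13*h/3 - 10)^2 + (2*h + 23/3)/(h^2 - 13*h/3 - 10)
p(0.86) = -1.33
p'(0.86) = -0.45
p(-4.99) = -0.09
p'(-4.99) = -0.10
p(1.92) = -1.94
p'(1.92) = -0.72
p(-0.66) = -0.80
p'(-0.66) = -0.27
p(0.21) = -1.07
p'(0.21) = -0.36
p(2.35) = -2.29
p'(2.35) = -0.90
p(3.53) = -3.86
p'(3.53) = -1.97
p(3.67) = -4.15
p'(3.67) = -2.21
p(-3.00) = -0.33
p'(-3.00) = -0.15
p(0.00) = -1.00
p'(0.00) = -0.33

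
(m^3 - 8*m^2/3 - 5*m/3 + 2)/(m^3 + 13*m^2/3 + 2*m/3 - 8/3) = (m - 3)/(m + 4)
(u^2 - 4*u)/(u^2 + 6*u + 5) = u*(u - 4)/(u^2 + 6*u + 5)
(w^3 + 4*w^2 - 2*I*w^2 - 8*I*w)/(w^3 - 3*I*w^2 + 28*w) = (w^2 + 2*w*(2 - I) - 8*I)/(w^2 - 3*I*w + 28)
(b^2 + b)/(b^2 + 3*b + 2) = b/(b + 2)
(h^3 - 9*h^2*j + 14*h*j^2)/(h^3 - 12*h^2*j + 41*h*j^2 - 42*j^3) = h/(h - 3*j)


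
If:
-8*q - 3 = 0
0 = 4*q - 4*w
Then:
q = -3/8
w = -3/8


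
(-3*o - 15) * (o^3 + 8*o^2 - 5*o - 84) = -3*o^4 - 39*o^3 - 105*o^2 + 327*o + 1260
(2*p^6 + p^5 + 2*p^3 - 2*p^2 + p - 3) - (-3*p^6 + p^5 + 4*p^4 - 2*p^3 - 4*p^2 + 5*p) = 5*p^6 - 4*p^4 + 4*p^3 + 2*p^2 - 4*p - 3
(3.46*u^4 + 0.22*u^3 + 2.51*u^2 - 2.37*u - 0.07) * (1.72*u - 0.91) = 5.9512*u^5 - 2.7702*u^4 + 4.117*u^3 - 6.3605*u^2 + 2.0363*u + 0.0637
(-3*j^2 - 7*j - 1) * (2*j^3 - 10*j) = -6*j^5 - 14*j^4 + 28*j^3 + 70*j^2 + 10*j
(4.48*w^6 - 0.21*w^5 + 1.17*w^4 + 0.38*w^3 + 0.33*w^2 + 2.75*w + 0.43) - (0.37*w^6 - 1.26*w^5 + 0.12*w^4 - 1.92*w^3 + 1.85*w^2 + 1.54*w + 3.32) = 4.11*w^6 + 1.05*w^5 + 1.05*w^4 + 2.3*w^3 - 1.52*w^2 + 1.21*w - 2.89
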